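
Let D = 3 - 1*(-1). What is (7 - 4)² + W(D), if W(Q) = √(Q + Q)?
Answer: 9 + 2*√2 ≈ 11.828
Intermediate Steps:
D = 4 (D = 3 + 1 = 4)
W(Q) = √2*√Q (W(Q) = √(2*Q) = √2*√Q)
(7 - 4)² + W(D) = (7 - 4)² + √2*√4 = 3² + √2*2 = 9 + 2*√2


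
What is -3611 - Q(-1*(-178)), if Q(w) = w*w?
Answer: -35295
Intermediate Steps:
Q(w) = w²
-3611 - Q(-1*(-178)) = -3611 - (-1*(-178))² = -3611 - 1*178² = -3611 - 1*31684 = -3611 - 31684 = -35295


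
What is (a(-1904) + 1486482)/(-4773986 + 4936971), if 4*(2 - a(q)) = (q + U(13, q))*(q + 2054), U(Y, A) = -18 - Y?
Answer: 3118093/325970 ≈ 9.5656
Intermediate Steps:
a(q) = 2 - (-31 + q)*(2054 + q)/4 (a(q) = 2 - (q + (-18 - 1*13))*(q + 2054)/4 = 2 - (q + (-18 - 13))*(2054 + q)/4 = 2 - (q - 31)*(2054 + q)/4 = 2 - (-31 + q)*(2054 + q)/4)
(a(-1904) + 1486482)/(-4773986 + 4936971) = ((31841/2 - 2023/4*(-1904) - ¼*(-1904)²) + 1486482)/(-4773986 + 4936971) = ((31841/2 + 962948 - ¼*3625216) + 1486482)/162985 = ((31841/2 + 962948 - 906304) + 1486482)*(1/162985) = (145129/2 + 1486482)*(1/162985) = (3118093/2)*(1/162985) = 3118093/325970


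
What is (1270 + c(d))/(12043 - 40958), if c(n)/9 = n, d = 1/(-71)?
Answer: -90161/2052965 ≈ -0.043917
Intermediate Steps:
d = -1/71 ≈ -0.014085
c(n) = 9*n
(1270 + c(d))/(12043 - 40958) = (1270 + 9*(-1/71))/(12043 - 40958) = (1270 - 9/71)/(-28915) = (90161/71)*(-1/28915) = -90161/2052965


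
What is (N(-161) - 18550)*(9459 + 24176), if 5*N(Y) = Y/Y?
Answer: -623922523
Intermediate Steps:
N(Y) = ⅕ (N(Y) = (Y/Y)/5 = (⅕)*1 = ⅕)
(N(-161) - 18550)*(9459 + 24176) = (⅕ - 18550)*(9459 + 24176) = -92749/5*33635 = -623922523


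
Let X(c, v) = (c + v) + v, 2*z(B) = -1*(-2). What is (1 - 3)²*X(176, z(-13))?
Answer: 712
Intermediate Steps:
z(B) = 1 (z(B) = (-1*(-2))/2 = (½)*2 = 1)
X(c, v) = c + 2*v
(1 - 3)²*X(176, z(-13)) = (1 - 3)²*(176 + 2*1) = (-2)²*(176 + 2) = 4*178 = 712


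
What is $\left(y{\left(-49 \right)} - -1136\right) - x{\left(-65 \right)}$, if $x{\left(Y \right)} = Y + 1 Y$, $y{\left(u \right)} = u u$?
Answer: $3667$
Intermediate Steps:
$y{\left(u \right)} = u^{2}$
$x{\left(Y \right)} = 2 Y$ ($x{\left(Y \right)} = Y + Y = 2 Y$)
$\left(y{\left(-49 \right)} - -1136\right) - x{\left(-65 \right)} = \left(\left(-49\right)^{2} - -1136\right) - 2 \left(-65\right) = \left(2401 + 1136\right) - -130 = 3537 + 130 = 3667$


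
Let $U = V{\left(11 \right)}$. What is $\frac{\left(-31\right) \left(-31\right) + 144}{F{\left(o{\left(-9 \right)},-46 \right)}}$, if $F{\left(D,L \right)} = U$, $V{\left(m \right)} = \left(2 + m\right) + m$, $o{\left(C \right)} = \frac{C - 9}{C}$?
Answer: $\frac{1105}{24} \approx 46.042$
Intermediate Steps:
$o{\left(C \right)} = \frac{-9 + C}{C}$ ($o{\left(C \right)} = \frac{C - 9}{C} = \frac{-9 + C}{C}$)
$V{\left(m \right)} = 2 + 2 m$
$U = 24$ ($U = 2 + 2 \cdot 11 = 2 + 22 = 24$)
$F{\left(D,L \right)} = 24$
$\frac{\left(-31\right) \left(-31\right) + 144}{F{\left(o{\left(-9 \right)},-46 \right)}} = \frac{\left(-31\right) \left(-31\right) + 144}{24} = \left(961 + 144\right) \frac{1}{24} = 1105 \cdot \frac{1}{24} = \frac{1105}{24}$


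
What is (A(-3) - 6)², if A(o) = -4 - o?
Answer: 49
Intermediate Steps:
(A(-3) - 6)² = ((-4 - 1*(-3)) - 6)² = ((-4 + 3) - 6)² = (-1 - 6)² = (-7)² = 49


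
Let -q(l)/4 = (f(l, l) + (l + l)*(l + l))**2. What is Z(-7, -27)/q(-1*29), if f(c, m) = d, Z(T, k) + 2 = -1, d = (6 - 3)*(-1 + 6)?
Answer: 3/45670564 ≈ 6.5688e-8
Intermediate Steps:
d = 15 (d = 3*5 = 15)
Z(T, k) = -3 (Z(T, k) = -2 - 1 = -3)
f(c, m) = 15
q(l) = -4*(15 + 4*l**2)**2 (q(l) = -4*(15 + (l + l)*(l + l))**2 = -4*(15 + (2*l)*(2*l))**2 = -4*(15 + 4*l**2)**2)
Z(-7, -27)/q(-1*29) = -3*(-1/(4*(15 + 4*(-1*29)**2)**2)) = -3*(-1/(4*(15 + 4*(-29)**2)**2)) = -3*(-1/(4*(15 + 4*841)**2)) = -3*(-1/(4*(15 + 3364)**2)) = -3/((-4*3379**2)) = -3/((-4*11417641)) = -3/(-45670564) = -3*(-1/45670564) = 3/45670564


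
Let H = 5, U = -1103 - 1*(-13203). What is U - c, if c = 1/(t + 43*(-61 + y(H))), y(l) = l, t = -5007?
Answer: 89721501/7415 ≈ 12100.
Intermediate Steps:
U = 12100 (U = -1103 + 13203 = 12100)
c = -1/7415 (c = 1/(-5007 + 43*(-61 + 5)) = 1/(-5007 + 43*(-56)) = 1/(-5007 - 2408) = 1/(-7415) = -1/7415 ≈ -0.00013486)
U - c = 12100 - 1*(-1/7415) = 12100 + 1/7415 = 89721501/7415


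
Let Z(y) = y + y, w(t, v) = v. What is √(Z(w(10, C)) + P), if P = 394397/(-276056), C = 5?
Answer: 3*√18144263698/138028 ≈ 2.9277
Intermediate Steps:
P = -394397/276056 (P = 394397*(-1/276056) = -394397/276056 ≈ -1.4287)
Z(y) = 2*y
√(Z(w(10, C)) + P) = √(2*5 - 394397/276056) = √(10 - 394397/276056) = √(2366163/276056) = 3*√18144263698/138028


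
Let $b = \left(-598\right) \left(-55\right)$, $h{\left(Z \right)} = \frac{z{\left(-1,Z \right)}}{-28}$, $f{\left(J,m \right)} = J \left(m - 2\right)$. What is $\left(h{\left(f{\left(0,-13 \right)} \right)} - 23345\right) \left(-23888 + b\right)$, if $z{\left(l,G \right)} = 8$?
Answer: $-210154262$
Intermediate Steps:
$f{\left(J,m \right)} = J \left(-2 + m\right)$
$h{\left(Z \right)} = - \frac{2}{7}$ ($h{\left(Z \right)} = \frac{8}{-28} = 8 \left(- \frac{1}{28}\right) = - \frac{2}{7}$)
$b = 32890$
$\left(h{\left(f{\left(0,-13 \right)} \right)} - 23345\right) \left(-23888 + b\right) = \left(- \frac{2}{7} - 23345\right) \left(-23888 + 32890\right) = \left(- \frac{163417}{7}\right) 9002 = -210154262$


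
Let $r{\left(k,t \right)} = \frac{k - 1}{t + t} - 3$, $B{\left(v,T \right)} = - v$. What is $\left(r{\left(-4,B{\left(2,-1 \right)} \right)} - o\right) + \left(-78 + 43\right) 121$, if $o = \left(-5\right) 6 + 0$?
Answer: $- \frac{16827}{4} \approx -4206.8$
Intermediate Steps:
$o = -30$ ($o = -30 + 0 = -30$)
$r{\left(k,t \right)} = -3 + \frac{-1 + k}{2 t}$ ($r{\left(k,t \right)} = \frac{-1 + k}{2 t} - 3 = -3 + \frac{-1 + k}{2 t}$)
$\left(r{\left(-4,B{\left(2,-1 \right)} \right)} - o\right) + \left(-78 + 43\right) 121 = \left(\frac{-1 - 4 - 6 \left(\left(-1\right) 2\right)}{2 \left(\left(-1\right) 2\right)} - -30\right) + \left(-78 + 43\right) 121 = \left(\frac{-1 - 4 - -12}{2 \left(-2\right)} + 30\right) - 4235 = \left(\frac{1}{2} \left(- \frac{1}{2}\right) \left(-1 - 4 + 12\right) + 30\right) - 4235 = \left(\frac{1}{2} \left(- \frac{1}{2}\right) 7 + 30\right) - 4235 = \left(- \frac{7}{4} + 30\right) - 4235 = \frac{113}{4} - 4235 = - \frac{16827}{4}$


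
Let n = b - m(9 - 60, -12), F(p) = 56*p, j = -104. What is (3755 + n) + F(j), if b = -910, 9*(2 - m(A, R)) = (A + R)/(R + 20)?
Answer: -23855/8 ≈ -2981.9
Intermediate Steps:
m(A, R) = 2 - (A + R)/(9*(20 + R)) (m(A, R) = 2 - (A + R)/(9*(R + 20)) = 2 - (A + R)/(9*(20 + R)))
n = -7303/8 (n = -910 - (360 - (9 - 60) + 17*(-12))/(9*(20 - 12)) = -910 - (360 - 1*(-51) - 204)/(9*8) = -910 - (360 + 51 - 204)/(9*8) = -910 - 207/(9*8) = -910 - 1*23/8 = -910 - 23/8 = -7303/8 ≈ -912.88)
(3755 + n) + F(j) = (3755 - 7303/8) + 56*(-104) = 22737/8 - 5824 = -23855/8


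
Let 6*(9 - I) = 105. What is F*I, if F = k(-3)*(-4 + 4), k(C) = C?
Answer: 0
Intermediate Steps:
I = -17/2 (I = 9 - ⅙*105 = 9 - 35/2 = -17/2 ≈ -8.5000)
F = 0 (F = -3*(-4 + 4) = -3*0 = 0)
F*I = 0*(-17/2) = 0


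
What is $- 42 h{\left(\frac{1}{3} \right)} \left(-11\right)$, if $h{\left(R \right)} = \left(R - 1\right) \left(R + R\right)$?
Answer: $- \frac{616}{3} \approx -205.33$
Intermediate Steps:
$h{\left(R \right)} = 2 R \left(-1 + R\right)$ ($h{\left(R \right)} = \left(-1 + R\right) 2 R = 2 R \left(-1 + R\right)$)
$- 42 h{\left(\frac{1}{3} \right)} \left(-11\right) = - 42 \frac{2 \left(-1 + \frac{1}{3}\right)}{3} \left(-11\right) = - 42 \cdot 2 \cdot \frac{1}{3} \left(-1 + \frac{1}{3}\right) \left(-11\right) = - 42 \cdot 2 \cdot \frac{1}{3} \left(- \frac{2}{3}\right) \left(-11\right) = \left(-42\right) \left(- \frac{4}{9}\right) \left(-11\right) = \frac{56}{3} \left(-11\right) = - \frac{616}{3}$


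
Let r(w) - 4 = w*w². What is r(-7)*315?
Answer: -106785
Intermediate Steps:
r(w) = 4 + w³ (r(w) = 4 + w*w² = 4 + w³)
r(-7)*315 = (4 + (-7)³)*315 = (4 - 343)*315 = -339*315 = -106785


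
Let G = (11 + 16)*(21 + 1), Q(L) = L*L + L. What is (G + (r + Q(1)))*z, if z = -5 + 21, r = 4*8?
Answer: 10048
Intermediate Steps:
Q(L) = L + L² (Q(L) = L² + L = L + L²)
r = 32
z = 16
G = 594 (G = 27*22 = 594)
(G + (r + Q(1)))*z = (594 + (32 + 1*(1 + 1)))*16 = (594 + (32 + 1*2))*16 = (594 + (32 + 2))*16 = (594 + 34)*16 = 628*16 = 10048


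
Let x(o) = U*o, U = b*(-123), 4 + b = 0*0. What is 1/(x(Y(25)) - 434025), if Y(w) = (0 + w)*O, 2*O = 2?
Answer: -1/421725 ≈ -2.3712e-6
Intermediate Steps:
O = 1 (O = (½)*2 = 1)
Y(w) = w (Y(w) = (0 + w)*1 = w*1 = w)
b = -4 (b = -4 + 0*0 = -4 + 0 = -4)
U = 492 (U = -4*(-123) = 492)
x(o) = 492*o
1/(x(Y(25)) - 434025) = 1/(492*25 - 434025) = 1/(12300 - 434025) = 1/(-421725) = -1/421725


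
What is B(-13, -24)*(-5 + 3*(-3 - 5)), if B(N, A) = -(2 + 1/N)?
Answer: 725/13 ≈ 55.769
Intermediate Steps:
B(N, A) = -2 - 1/N
B(-13, -24)*(-5 + 3*(-3 - 5)) = (-2 - 1/(-13))*(-5 + 3*(-3 - 5)) = (-2 - 1*(-1/13))*(-5 + 3*(-8)) = (-2 + 1/13)*(-5 - 24) = -25/13*(-29) = 725/13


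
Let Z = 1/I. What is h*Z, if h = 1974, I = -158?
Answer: -987/79 ≈ -12.494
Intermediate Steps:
Z = -1/158 (Z = 1/(-158) = -1/158 ≈ -0.0063291)
h*Z = 1974*(-1/158) = -987/79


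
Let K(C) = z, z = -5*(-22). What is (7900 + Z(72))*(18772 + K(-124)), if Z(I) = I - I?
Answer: 149167800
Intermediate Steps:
Z(I) = 0
z = 110
K(C) = 110
(7900 + Z(72))*(18772 + K(-124)) = (7900 + 0)*(18772 + 110) = 7900*18882 = 149167800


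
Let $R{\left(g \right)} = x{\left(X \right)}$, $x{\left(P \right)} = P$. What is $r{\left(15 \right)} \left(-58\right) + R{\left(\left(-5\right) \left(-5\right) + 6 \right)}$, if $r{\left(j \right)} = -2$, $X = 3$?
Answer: $119$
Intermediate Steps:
$R{\left(g \right)} = 3$
$r{\left(15 \right)} \left(-58\right) + R{\left(\left(-5\right) \left(-5\right) + 6 \right)} = \left(-2\right) \left(-58\right) + 3 = 116 + 3 = 119$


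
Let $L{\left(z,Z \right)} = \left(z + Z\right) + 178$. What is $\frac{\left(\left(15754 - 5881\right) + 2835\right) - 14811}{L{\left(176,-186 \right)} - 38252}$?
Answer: $\frac{2103}{38084} \approx 0.05522$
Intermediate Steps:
$L{\left(z,Z \right)} = 178 + Z + z$ ($L{\left(z,Z \right)} = \left(Z + z\right) + 178 = 178 + Z + z$)
$\frac{\left(\left(15754 - 5881\right) + 2835\right) - 14811}{L{\left(176,-186 \right)} - 38252} = \frac{\left(\left(15754 - 5881\right) + 2835\right) - 14811}{\left(178 - 186 + 176\right) - 38252} = \frac{\left(9873 + 2835\right) - 14811}{168 - 38252} = \frac{12708 - 14811}{-38084} = \left(-2103\right) \left(- \frac{1}{38084}\right) = \frac{2103}{38084}$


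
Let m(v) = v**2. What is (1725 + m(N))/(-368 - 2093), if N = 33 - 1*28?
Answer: -1750/2461 ≈ -0.71109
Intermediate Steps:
N = 5 (N = 33 - 28 = 5)
(1725 + m(N))/(-368 - 2093) = (1725 + 5**2)/(-368 - 2093) = (1725 + 25)/(-2461) = 1750*(-1/2461) = -1750/2461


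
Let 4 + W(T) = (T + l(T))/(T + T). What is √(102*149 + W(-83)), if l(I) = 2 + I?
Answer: 8*√1635598/83 ≈ 123.27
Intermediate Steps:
W(T) = -4 + (2 + 2*T)/(2*T) (W(T) = -4 + (T + (2 + T))/(T + T) = -4 + (2 + 2*T)/((2*T)) = -4 + (2 + 2*T)*(1/(2*T)) = -4 + (2 + 2*T)/(2*T))
√(102*149 + W(-83)) = √(102*149 + (-3 + 1/(-83))) = √(15198 + (-3 - 1/83)) = √(15198 - 250/83) = √(1261184/83) = 8*√1635598/83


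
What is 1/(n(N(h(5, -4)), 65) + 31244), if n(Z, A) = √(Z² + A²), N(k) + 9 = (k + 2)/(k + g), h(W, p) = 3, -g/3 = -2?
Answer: 2530764/79070842415 - 9*√348001/79070842415 ≈ 3.1939e-5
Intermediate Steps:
g = 6 (g = -3*(-2) = 6)
N(k) = -9 + (2 + k)/(6 + k) (N(k) = -9 + (k + 2)/(k + 6) = -9 + (2 + k)/(6 + k))
n(Z, A) = √(A² + Z²)
1/(n(N(h(5, -4)), 65) + 31244) = 1/(√(65² + (4*(-13 - 2*3)/(6 + 3))²) + 31244) = 1/(√(4225 + (4*(-13 - 6)/9)²) + 31244) = 1/(√(4225 + (4*(⅑)*(-19))²) + 31244) = 1/(√(4225 + (-76/9)²) + 31244) = 1/(√(4225 + 5776/81) + 31244) = 1/(√(348001/81) + 31244) = 1/(√348001/9 + 31244) = 1/(31244 + √348001/9)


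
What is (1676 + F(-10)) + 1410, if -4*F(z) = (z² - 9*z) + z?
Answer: 3041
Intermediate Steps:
F(z) = 2*z - z²/4 (F(z) = -((z² - 9*z) + z)/4 = -(z² - 8*z)/4 = 2*z - z²/4)
(1676 + F(-10)) + 1410 = (1676 + (¼)*(-10)*(8 - 1*(-10))) + 1410 = (1676 + (¼)*(-10)*(8 + 10)) + 1410 = (1676 + (¼)*(-10)*18) + 1410 = (1676 - 45) + 1410 = 1631 + 1410 = 3041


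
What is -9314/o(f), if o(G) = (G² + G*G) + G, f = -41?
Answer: -9314/3321 ≈ -2.8046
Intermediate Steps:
o(G) = G + 2*G² (o(G) = (G² + G²) + G = 2*G² + G = G + 2*G²)
-9314/o(f) = -9314*(-1/(41*(1 + 2*(-41)))) = -9314*(-1/(41*(1 - 82))) = -9314/((-41*(-81))) = -9314/3321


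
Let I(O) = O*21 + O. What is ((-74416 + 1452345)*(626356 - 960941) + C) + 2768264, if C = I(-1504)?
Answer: -461031639289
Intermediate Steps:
I(O) = 22*O (I(O) = 21*O + O = 22*O)
C = -33088 (C = 22*(-1504) = -33088)
((-74416 + 1452345)*(626356 - 960941) + C) + 2768264 = ((-74416 + 1452345)*(626356 - 960941) - 33088) + 2768264 = (1377929*(-334585) - 33088) + 2768264 = (-461034374465 - 33088) + 2768264 = -461034407553 + 2768264 = -461031639289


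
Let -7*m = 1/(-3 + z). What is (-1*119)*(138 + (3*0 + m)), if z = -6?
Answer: -147815/9 ≈ -16424.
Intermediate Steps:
m = 1/63 (m = -1/(7*(-3 - 6)) = -⅐/(-9) = -⅐*(-⅑) = 1/63 ≈ 0.015873)
(-1*119)*(138 + (3*0 + m)) = (-1*119)*(138 + (3*0 + 1/63)) = -119*(138 + (0 + 1/63)) = -119*(138 + 1/63) = -119*8695/63 = -147815/9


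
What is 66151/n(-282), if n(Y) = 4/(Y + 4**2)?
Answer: -8798083/2 ≈ -4.3990e+6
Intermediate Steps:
n(Y) = 4/(16 + Y) (n(Y) = 4/(Y + 16) = 4/(16 + Y))
66151/n(-282) = 66151/((4/(16 - 282))) = 66151/((4/(-266))) = 66151/((4*(-1/266))) = 66151/(-2/133) = 66151*(-133/2) = -8798083/2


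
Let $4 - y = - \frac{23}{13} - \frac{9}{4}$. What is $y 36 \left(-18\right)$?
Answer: $- \frac{67554}{13} \approx -5196.5$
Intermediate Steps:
$y = \frac{417}{52}$ ($y = 4 - \left(- \frac{23}{13} - \frac{9}{4}\right) = 4 - - \frac{209}{52} = 4 + \frac{209}{52} = \frac{417}{52} \approx 8.0192$)
$y 36 \left(-18\right) = \frac{417}{52} \cdot 36 \left(-18\right) = \frac{3753}{13} \left(-18\right) = - \frac{67554}{13}$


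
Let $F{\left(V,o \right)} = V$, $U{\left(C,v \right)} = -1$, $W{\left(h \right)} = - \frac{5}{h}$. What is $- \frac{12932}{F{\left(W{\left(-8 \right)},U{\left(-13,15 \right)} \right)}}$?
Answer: $- \frac{103456}{5} \approx -20691.0$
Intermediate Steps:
$- \frac{12932}{F{\left(W{\left(-8 \right)},U{\left(-13,15 \right)} \right)}} = - \frac{12932}{\left(-5\right) \frac{1}{-8}} = - \frac{12932}{\left(-5\right) \left(- \frac{1}{8}\right)} = - \frac{12932}{\frac{5}{8}} = \left(-12932\right) \frac{8}{5} = - \frac{103456}{5}$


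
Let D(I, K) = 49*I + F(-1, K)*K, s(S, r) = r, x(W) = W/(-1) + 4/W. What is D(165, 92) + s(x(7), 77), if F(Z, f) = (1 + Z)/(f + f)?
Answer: 8162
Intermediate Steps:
x(W) = -W + 4/W (x(W) = W*(-1) + 4/W = -W + 4/W)
F(Z, f) = (1 + Z)/(2*f) (F(Z, f) = (1 + Z)/((2*f)) = (1 + Z)*(1/(2*f)) = (1 + Z)/(2*f))
D(I, K) = 49*I (D(I, K) = 49*I + ((1 - 1)/(2*K))*K = 49*I + ((½)*0/K)*K = 49*I + 0*K = 49*I + 0 = 49*I)
D(165, 92) + s(x(7), 77) = 49*165 + 77 = 8085 + 77 = 8162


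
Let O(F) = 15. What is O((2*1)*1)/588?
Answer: 5/196 ≈ 0.025510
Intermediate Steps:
O((2*1)*1)/588 = 15/588 = 15*(1/588) = 5/196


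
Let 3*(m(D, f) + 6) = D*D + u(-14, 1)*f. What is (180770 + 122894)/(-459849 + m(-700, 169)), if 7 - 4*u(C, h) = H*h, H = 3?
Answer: -227748/222349 ≈ -1.0243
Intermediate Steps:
u(C, h) = 7/4 - 3*h/4
m(D, f) = -6 + f/3 + D²/3 (m(D, f) = -6 + (D*D + (7/4 - ¾*1)*f)/3 = -6 + (D² + (7/4 - ¾)*f)/3 = -6 + (D² + 1*f)/3 = -6 + (D² + f)/3 = -6 + (f + D²)/3 = -6 + (f/3 + D²/3) = -6 + f/3 + D²/3)
(180770 + 122894)/(-459849 + m(-700, 169)) = (180770 + 122894)/(-459849 + (-6 + (⅓)*169 + (⅓)*(-700)²)) = 303664/(-459849 + (-6 + 169/3 + (⅓)*490000)) = 303664/(-459849 + (-6 + 169/3 + 490000/3)) = 303664/(-459849 + 490151/3) = 303664/(-889396/3) = 303664*(-3/889396) = -227748/222349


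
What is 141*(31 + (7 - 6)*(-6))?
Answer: 3525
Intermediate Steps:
141*(31 + (7 - 6)*(-6)) = 141*(31 + 1*(-6)) = 141*(31 - 6) = 141*25 = 3525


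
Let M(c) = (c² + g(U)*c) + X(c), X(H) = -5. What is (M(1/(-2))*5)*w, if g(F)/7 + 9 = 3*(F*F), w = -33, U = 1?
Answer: -10725/4 ≈ -2681.3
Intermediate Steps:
g(F) = -63 + 21*F² (g(F) = -63 + 7*(3*(F*F)) = -63 + 7*(3*F²) = -63 + 21*F²)
M(c) = -5 + c² - 42*c (M(c) = (c² + (-63 + 21*1²)*c) - 5 = (c² + (-63 + 21*1)*c) - 5 = (c² + (-63 + 21)*c) - 5 = (c² - 42*c) - 5 = -5 + c² - 42*c)
(M(1/(-2))*5)*w = ((-5 + (1/(-2))² - 42/(-2))*5)*(-33) = ((-5 + (-½)² - 42*(-½))*5)*(-33) = ((-5 + ¼ + 21)*5)*(-33) = ((65/4)*5)*(-33) = (325/4)*(-33) = -10725/4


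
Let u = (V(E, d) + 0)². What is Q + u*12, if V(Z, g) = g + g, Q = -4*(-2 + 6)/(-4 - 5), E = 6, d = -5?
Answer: 10816/9 ≈ 1201.8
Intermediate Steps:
Q = 16/9 (Q = -16/(-9) = -16*(-1)/9 = -4*(-4/9) = 16/9 ≈ 1.7778)
V(Z, g) = 2*g
u = 100 (u = (2*(-5) + 0)² = (-10 + 0)² = (-10)² = 100)
Q + u*12 = 16/9 + 100*12 = 16/9 + 1200 = 10816/9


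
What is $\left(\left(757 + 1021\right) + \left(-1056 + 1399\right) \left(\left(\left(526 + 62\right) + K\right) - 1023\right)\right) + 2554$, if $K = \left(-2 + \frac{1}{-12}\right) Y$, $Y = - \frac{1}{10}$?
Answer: $- \frac{3475237}{24} \approx -1.448 \cdot 10^{5}$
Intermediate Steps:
$Y = - \frac{1}{10}$ ($Y = \left(-1\right) \frac{1}{10} = - \frac{1}{10} \approx -0.1$)
$K = \frac{5}{24}$ ($K = \left(-2 + \frac{1}{-12}\right) \left(- \frac{1}{10}\right) = \left(-2 - \frac{1}{12}\right) \left(- \frac{1}{10}\right) = \left(- \frac{25}{12}\right) \left(- \frac{1}{10}\right) = \frac{5}{24} \approx 0.20833$)
$\left(\left(757 + 1021\right) + \left(-1056 + 1399\right) \left(\left(\left(526 + 62\right) + K\right) - 1023\right)\right) + 2554 = \left(\left(757 + 1021\right) + \left(-1056 + 1399\right) \left(\left(\left(526 + 62\right) + \frac{5}{24}\right) - 1023\right)\right) + 2554 = \left(1778 + 343 \left(\left(588 + \frac{5}{24}\right) - 1023\right)\right) + 2554 = \left(1778 + 343 \left(\frac{14117}{24} - 1023\right)\right) + 2554 = \left(1778 + 343 \left(- \frac{10435}{24}\right)\right) + 2554 = \left(1778 - \frac{3579205}{24}\right) + 2554 = - \frac{3536533}{24} + 2554 = - \frac{3475237}{24}$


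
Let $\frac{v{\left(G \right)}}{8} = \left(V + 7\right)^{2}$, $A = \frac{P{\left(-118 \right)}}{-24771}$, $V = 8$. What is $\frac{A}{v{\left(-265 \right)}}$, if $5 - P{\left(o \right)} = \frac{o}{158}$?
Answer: $- \frac{227}{1761218100} \approx -1.2889 \cdot 10^{-7}$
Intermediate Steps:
$P{\left(o \right)} = 5 - \frac{o}{158}$
$A = - \frac{454}{1956909}$ ($A = \frac{5 - - \frac{59}{79}}{-24771} = \left(5 + \frac{59}{79}\right) \left(- \frac{1}{24771}\right) = \frac{454}{79} \left(- \frac{1}{24771}\right) = - \frac{454}{1956909} \approx -0.000232$)
$v{\left(G \right)} = 1800$ ($v{\left(G \right)} = 8 \left(8 + 7\right)^{2} = 8 \cdot 15^{2} = 8 \cdot 225 = 1800$)
$\frac{A}{v{\left(-265 \right)}} = - \frac{454}{1956909 \cdot 1800} = \left(- \frac{454}{1956909}\right) \frac{1}{1800} = - \frac{227}{1761218100}$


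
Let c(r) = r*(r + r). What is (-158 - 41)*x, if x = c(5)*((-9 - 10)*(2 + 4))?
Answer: 1134300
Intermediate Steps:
c(r) = 2*r² (c(r) = r*(2*r) = 2*r²)
x = -5700 (x = (2*5²)*((-9 - 10)*(2 + 4)) = (2*25)*(-19*6) = 50*(-114) = -5700)
(-158 - 41)*x = (-158 - 41)*(-5700) = -199*(-5700) = 1134300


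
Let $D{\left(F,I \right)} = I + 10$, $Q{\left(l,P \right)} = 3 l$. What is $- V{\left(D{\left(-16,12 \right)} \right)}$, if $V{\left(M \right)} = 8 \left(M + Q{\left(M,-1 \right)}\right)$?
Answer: $-704$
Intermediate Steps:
$D{\left(F,I \right)} = 10 + I$
$V{\left(M \right)} = 32 M$ ($V{\left(M \right)} = 8 \left(M + 3 M\right) = 8 \cdot 4 M = 32 M$)
$- V{\left(D{\left(-16,12 \right)} \right)} = - 32 \left(10 + 12\right) = - 32 \cdot 22 = \left(-1\right) 704 = -704$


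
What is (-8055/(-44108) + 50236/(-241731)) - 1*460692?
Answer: -4912023196242299/10662270948 ≈ -4.6069e+5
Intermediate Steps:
(-8055/(-44108) + 50236/(-241731)) - 1*460692 = (-8055*(-1/44108) + 50236*(-1/241731)) - 460692 = (8055/44108 - 50236/241731) - 460692 = -268666283/10662270948 - 460692 = -4912023196242299/10662270948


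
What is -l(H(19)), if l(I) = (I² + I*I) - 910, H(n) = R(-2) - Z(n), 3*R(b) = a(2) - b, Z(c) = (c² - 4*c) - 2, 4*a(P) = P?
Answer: -2849869/18 ≈ -1.5833e+5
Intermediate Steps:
a(P) = P/4
Z(c) = -2 + c² - 4*c
R(b) = ⅙ - b/3 (R(b) = ((¼)*2 - b)/3 = (½ - b)/3 = ⅙ - b/3)
H(n) = 17/6 - n² + 4*n (H(n) = (⅙ - ⅓*(-2)) - (-2 + n² - 4*n) = (⅙ + ⅔) + (2 - n² + 4*n) = ⅚ + (2 - n² + 4*n) = 17/6 - n² + 4*n)
l(I) = -910 + 2*I² (l(I) = (I² + I²) - 910 = 2*I² - 910 = -910 + 2*I²)
-l(H(19)) = -(-910 + 2*(17/6 - 1*19² + 4*19)²) = -(-910 + 2*(17/6 - 1*361 + 76)²) = -(-910 + 2*(17/6 - 361 + 76)²) = -(-910 + 2*(-1693/6)²) = -(-910 + 2*(2866249/36)) = -(-910 + 2866249/18) = -1*2849869/18 = -2849869/18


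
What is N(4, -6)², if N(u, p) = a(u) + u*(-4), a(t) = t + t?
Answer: 64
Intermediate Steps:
a(t) = 2*t
N(u, p) = -2*u (N(u, p) = 2*u + u*(-4) = 2*u - 4*u = -2*u)
N(4, -6)² = (-2*4)² = (-8)² = 64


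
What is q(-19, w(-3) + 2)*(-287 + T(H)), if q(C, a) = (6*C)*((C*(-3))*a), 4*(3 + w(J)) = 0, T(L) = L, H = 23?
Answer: -1715472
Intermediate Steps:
w(J) = -3 (w(J) = -3 + (¼)*0 = -3 + 0 = -3)
q(C, a) = -18*a*C² (q(C, a) = (6*C)*((-3*C)*a) = (6*C)*(-3*C*a) = -18*a*C²)
q(-19, w(-3) + 2)*(-287 + T(H)) = (-18*(-3 + 2)*(-19)²)*(-287 + 23) = -18*(-1)*361*(-264) = 6498*(-264) = -1715472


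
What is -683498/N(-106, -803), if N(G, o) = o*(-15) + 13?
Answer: -341749/6029 ≈ -56.684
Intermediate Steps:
N(G, o) = 13 - 15*o (N(G, o) = -15*o + 13 = 13 - 15*o)
-683498/N(-106, -803) = -683498/(13 - 15*(-803)) = -683498/(13 + 12045) = -683498/12058 = -683498*1/12058 = -341749/6029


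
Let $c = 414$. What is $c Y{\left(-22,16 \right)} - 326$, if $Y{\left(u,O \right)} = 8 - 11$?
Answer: $-1568$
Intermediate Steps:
$Y{\left(u,O \right)} = -3$ ($Y{\left(u,O \right)} = 8 - 11 = -3$)
$c Y{\left(-22,16 \right)} - 326 = 414 \left(-3\right) - 326 = -1242 - 326 = -1568$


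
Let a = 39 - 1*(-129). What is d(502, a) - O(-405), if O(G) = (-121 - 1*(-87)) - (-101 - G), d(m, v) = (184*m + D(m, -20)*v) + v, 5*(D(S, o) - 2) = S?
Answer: 550386/5 ≈ 1.1008e+5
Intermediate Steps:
a = 168 (a = 39 + 129 = 168)
D(S, o) = 2 + S/5
d(m, v) = v + 184*m + v*(2 + m/5) (d(m, v) = (184*m + (2 + m/5)*v) + v = (184*m + v*(2 + m/5)) + v = v + 184*m + v*(2 + m/5))
O(G) = 67 + G (O(G) = (-121 + 87) + (101 + G) = -34 + (101 + G) = 67 + G)
d(502, a) - O(-405) = (3*168 + 184*502 + (⅕)*502*168) - (67 - 405) = (504 + 92368 + 84336/5) - 1*(-338) = 548696/5 + 338 = 550386/5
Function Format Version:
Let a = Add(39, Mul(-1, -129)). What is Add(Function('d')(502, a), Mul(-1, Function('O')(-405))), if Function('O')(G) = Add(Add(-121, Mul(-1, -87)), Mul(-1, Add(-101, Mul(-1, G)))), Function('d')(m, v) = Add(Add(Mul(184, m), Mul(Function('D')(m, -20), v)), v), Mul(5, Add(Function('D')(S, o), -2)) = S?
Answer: Rational(550386, 5) ≈ 1.1008e+5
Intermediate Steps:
a = 168 (a = Add(39, 129) = 168)
Function('D')(S, o) = Add(2, Mul(Rational(1, 5), S))
Function('d')(m, v) = Add(v, Mul(184, m), Mul(v, Add(2, Mul(Rational(1, 5), m)))) (Function('d')(m, v) = Add(Add(Mul(184, m), Mul(Add(2, Mul(Rational(1, 5), m)), v)), v) = Add(Add(Mul(184, m), Mul(v, Add(2, Mul(Rational(1, 5), m)))), v) = Add(v, Mul(184, m), Mul(v, Add(2, Mul(Rational(1, 5), m)))))
Function('O')(G) = Add(67, G) (Function('O')(G) = Add(Add(-121, 87), Add(101, G)) = Add(-34, Add(101, G)) = Add(67, G))
Add(Function('d')(502, a), Mul(-1, Function('O')(-405))) = Add(Add(Mul(3, 168), Mul(184, 502), Mul(Rational(1, 5), 502, 168)), Mul(-1, Add(67, -405))) = Add(Add(504, 92368, Rational(84336, 5)), Mul(-1, -338)) = Add(Rational(548696, 5), 338) = Rational(550386, 5)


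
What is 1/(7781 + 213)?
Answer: 1/7994 ≈ 0.00012509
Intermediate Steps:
1/(7781 + 213) = 1/7994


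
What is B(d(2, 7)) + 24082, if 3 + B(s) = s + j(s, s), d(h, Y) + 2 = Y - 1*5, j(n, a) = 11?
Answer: 24090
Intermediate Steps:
d(h, Y) = -7 + Y (d(h, Y) = -2 + (Y - 1*5) = -2 + (Y - 5) = -2 + (-5 + Y) = -7 + Y)
B(s) = 8 + s (B(s) = -3 + (s + 11) = -3 + (11 + s) = 8 + s)
B(d(2, 7)) + 24082 = (8 + (-7 + 7)) + 24082 = (8 + 0) + 24082 = 8 + 24082 = 24090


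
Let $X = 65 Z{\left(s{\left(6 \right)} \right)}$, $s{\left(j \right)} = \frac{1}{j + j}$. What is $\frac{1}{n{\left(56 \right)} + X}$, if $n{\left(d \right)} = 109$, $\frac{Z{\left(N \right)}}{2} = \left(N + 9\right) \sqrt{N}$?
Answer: $- \frac{432}{413437} + \frac{780 \sqrt{3}}{413437} \approx 0.0022228$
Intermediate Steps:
$s{\left(j \right)} = \frac{1}{2 j}$
$Z{\left(N \right)} = 2 \sqrt{N} \left(9 + N\right)$ ($Z{\left(N \right)} = 2 \left(N + 9\right) \sqrt{N} = 2 \left(9 + N\right) \sqrt{N} = 2 \sqrt{N} \left(9 + N\right)$)
$X = \frac{7085 \sqrt{3}}{36}$ ($X = 65 \cdot 2 \sqrt{\frac{1}{2 \cdot 6}} \left(9 + \frac{1}{2 \cdot 6}\right) = 65 \cdot 2 \sqrt{\frac{1}{2} \cdot \frac{1}{6}} \left(9 + \frac{1}{2} \cdot \frac{1}{6}\right) = 65 \frac{2 \left(9 + \frac{1}{12}\right)}{2 \sqrt{3}} = 65 \cdot 2 \frac{\sqrt{3}}{6} \cdot \frac{109}{12} = 65 \frac{109 \sqrt{3}}{36} = \frac{7085 \sqrt{3}}{36} \approx 340.88$)
$\frac{1}{n{\left(56 \right)} + X} = \frac{1}{109 + \frac{7085 \sqrt{3}}{36}}$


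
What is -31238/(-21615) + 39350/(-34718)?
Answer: 116985317/375214785 ≈ 0.31178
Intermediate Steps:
-31238/(-21615) + 39350/(-34718) = -31238*(-1/21615) + 39350*(-1/34718) = 31238/21615 - 19675/17359 = 116985317/375214785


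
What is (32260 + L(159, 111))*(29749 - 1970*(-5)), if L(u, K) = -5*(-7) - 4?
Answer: 1278691309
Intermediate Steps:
L(u, K) = 31 (L(u, K) = 35 - 4 = 31)
(32260 + L(159, 111))*(29749 - 1970*(-5)) = (32260 + 31)*(29749 - 1970*(-5)) = 32291*(29749 - 985*(-10)) = 32291*(29749 + 9850) = 32291*39599 = 1278691309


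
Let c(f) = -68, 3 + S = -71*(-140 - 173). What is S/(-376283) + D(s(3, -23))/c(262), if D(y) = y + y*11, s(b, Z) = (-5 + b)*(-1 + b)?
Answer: 4137656/6396811 ≈ 0.64683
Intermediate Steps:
S = 22220 (S = -3 - 71*(-140 - 173) = -3 - 71*(-313) = -3 + 22223 = 22220)
s(b, Z) = (-1 + b)*(-5 + b)
D(y) = 12*y (D(y) = y + 11*y = 12*y)
S/(-376283) + D(s(3, -23))/c(262) = 22220/(-376283) + (12*(5 + 3² - 6*3))/(-68) = 22220*(-1/376283) + (12*(5 + 9 - 18))*(-1/68) = -22220/376283 + (12*(-4))*(-1/68) = -22220/376283 - 48*(-1/68) = -22220/376283 + 12/17 = 4137656/6396811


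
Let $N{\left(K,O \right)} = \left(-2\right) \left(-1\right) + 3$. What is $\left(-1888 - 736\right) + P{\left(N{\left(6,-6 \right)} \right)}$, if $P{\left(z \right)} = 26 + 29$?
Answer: $-2569$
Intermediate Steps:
$N{\left(K,O \right)} = 5$ ($N{\left(K,O \right)} = 2 + 3 = 5$)
$P{\left(z \right)} = 55$
$\left(-1888 - 736\right) + P{\left(N{\left(6,-6 \right)} \right)} = \left(-1888 - 736\right) + 55 = -2624 + 55 = -2569$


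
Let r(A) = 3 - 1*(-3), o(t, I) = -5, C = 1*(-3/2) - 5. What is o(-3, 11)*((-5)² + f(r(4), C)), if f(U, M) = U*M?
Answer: 70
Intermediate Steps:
C = -13/2 (C = 1*(-3*½) - 5 = 1*(-3/2) - 5 = -3/2 - 5 = -13/2 ≈ -6.5000)
r(A) = 6 (r(A) = 3 + 3 = 6)
f(U, M) = M*U
o(-3, 11)*((-5)² + f(r(4), C)) = -5*((-5)² - 13/2*6) = -5*(25 - 39) = -5*(-14) = 70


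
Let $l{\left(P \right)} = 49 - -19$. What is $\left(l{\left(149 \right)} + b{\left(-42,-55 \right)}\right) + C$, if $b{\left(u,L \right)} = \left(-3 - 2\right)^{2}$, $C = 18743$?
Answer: $18836$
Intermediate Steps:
$l{\left(P \right)} = 68$ ($l{\left(P \right)} = 49 + 19 = 68$)
$b{\left(u,L \right)} = 25$ ($b{\left(u,L \right)} = \left(-5\right)^{2} = 25$)
$\left(l{\left(149 \right)} + b{\left(-42,-55 \right)}\right) + C = \left(68 + 25\right) + 18743 = 93 + 18743 = 18836$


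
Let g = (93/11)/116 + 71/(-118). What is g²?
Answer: 1584915721/5667680656 ≈ 0.27964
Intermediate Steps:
g = -39811/75284 (g = (93*(1/11))*(1/116) + 71*(-1/118) = (93/11)*(1/116) - 71/118 = 93/1276 - 71/118 = -39811/75284 ≈ -0.52881)
g² = (-39811/75284)² = 1584915721/5667680656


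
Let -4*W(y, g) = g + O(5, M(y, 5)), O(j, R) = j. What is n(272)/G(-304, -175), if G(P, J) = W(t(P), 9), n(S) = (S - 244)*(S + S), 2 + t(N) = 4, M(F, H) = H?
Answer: -4352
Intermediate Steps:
t(N) = 2 (t(N) = -2 + 4 = 2)
n(S) = 2*S*(-244 + S) (n(S) = (-244 + S)*(2*S) = 2*S*(-244 + S))
W(y, g) = -5/4 - g/4 (W(y, g) = -(g + 5)/4 = -(5 + g)/4 = -5/4 - g/4)
G(P, J) = -7/2 (G(P, J) = -5/4 - 1/4*9 = -5/4 - 9/4 = -7/2)
n(272)/G(-304, -175) = (2*272*(-244 + 272))/(-7/2) = (2*272*28)*(-2/7) = 15232*(-2/7) = -4352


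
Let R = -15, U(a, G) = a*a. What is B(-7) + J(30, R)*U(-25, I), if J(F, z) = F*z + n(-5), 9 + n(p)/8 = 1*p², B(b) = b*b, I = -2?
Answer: -201201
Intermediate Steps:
B(b) = b²
U(a, G) = a²
n(p) = -72 + 8*p² (n(p) = -72 + 8*(1*p²) = -72 + 8*p²)
J(F, z) = 128 + F*z (J(F, z) = F*z + (-72 + 8*(-5)²) = F*z + (-72 + 8*25) = F*z + (-72 + 200) = F*z + 128 = 128 + F*z)
B(-7) + J(30, R)*U(-25, I) = (-7)² + (128 + 30*(-15))*(-25)² = 49 + (128 - 450)*625 = 49 - 322*625 = 49 - 201250 = -201201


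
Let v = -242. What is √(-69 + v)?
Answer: I*√311 ≈ 17.635*I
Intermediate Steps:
√(-69 + v) = √(-69 - 242) = √(-311) = I*√311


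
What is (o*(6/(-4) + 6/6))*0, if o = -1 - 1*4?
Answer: 0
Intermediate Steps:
o = -5 (o = -1 - 4 = -5)
(o*(6/(-4) + 6/6))*0 = -5*(6/(-4) + 6/6)*0 = -5*(6*(-1/4) + 6*(1/6))*0 = -5*(-3/2 + 1)*0 = -5*(-1/2)*0 = (5/2)*0 = 0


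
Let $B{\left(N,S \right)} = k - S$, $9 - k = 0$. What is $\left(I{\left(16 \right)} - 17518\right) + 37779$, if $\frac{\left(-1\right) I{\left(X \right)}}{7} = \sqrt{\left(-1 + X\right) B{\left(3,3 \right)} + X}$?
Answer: $20261 - 7 \sqrt{106} \approx 20189.0$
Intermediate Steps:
$k = 9$ ($k = 9 - 0 = 9 + 0 = 9$)
$B{\left(N,S \right)} = 9 - S$
$I{\left(X \right)} = - 7 \sqrt{-6 + 7 X}$ ($I{\left(X \right)} = - 7 \sqrt{\left(-1 + X\right) \left(9 - 3\right) + X} = - 7 \sqrt{\left(-1 + X\right) 6 + X} = - 7 \sqrt{\left(-6 + 6 X\right) + X} = - 7 \sqrt{-6 + 7 X}$)
$\left(I{\left(16 \right)} - 17518\right) + 37779 = \left(- 7 \sqrt{-6 + 7 \cdot 16} - 17518\right) + 37779 = \left(- 7 \sqrt{-6 + 112} - 17518\right) + 37779 = \left(- 7 \sqrt{106} - 17518\right) + 37779 = \left(-17518 - 7 \sqrt{106}\right) + 37779 = 20261 - 7 \sqrt{106}$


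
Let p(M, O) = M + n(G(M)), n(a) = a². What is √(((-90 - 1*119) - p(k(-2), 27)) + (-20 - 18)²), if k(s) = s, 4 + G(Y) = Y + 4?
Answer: 3*√137 ≈ 35.114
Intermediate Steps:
G(Y) = Y (G(Y) = -4 + (Y + 4) = -4 + (4 + Y) = Y)
p(M, O) = M + M²
√(((-90 - 1*119) - p(k(-2), 27)) + (-20 - 18)²) = √(((-90 - 1*119) - (-2)*(1 - 2)) + (-20 - 18)²) = √(((-90 - 119) - (-2)*(-1)) + (-38)²) = √((-209 - 1*2) + 1444) = √((-209 - 2) + 1444) = √(-211 + 1444) = √1233 = 3*√137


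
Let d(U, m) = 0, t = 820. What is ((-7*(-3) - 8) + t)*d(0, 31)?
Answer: 0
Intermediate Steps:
((-7*(-3) - 8) + t)*d(0, 31) = ((-7*(-3) - 8) + 820)*0 = ((21 - 8) + 820)*0 = (13 + 820)*0 = 833*0 = 0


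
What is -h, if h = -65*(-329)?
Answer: -21385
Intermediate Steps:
h = 21385
-h = -1*21385 = -21385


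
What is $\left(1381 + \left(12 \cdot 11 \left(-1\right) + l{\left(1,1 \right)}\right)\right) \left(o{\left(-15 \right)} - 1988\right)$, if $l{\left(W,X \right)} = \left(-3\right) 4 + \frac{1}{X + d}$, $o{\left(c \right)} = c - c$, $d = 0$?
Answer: $-2461144$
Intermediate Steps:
$o{\left(c \right)} = 0$
$l{\left(W,X \right)} = -12 + \frac{1}{X}$ ($l{\left(W,X \right)} = \left(-3\right) 4 + \frac{1}{X + 0} = -12 + \frac{1}{X}$)
$\left(1381 + \left(12 \cdot 11 \left(-1\right) + l{\left(1,1 \right)}\right)\right) \left(o{\left(-15 \right)} - 1988\right) = \left(1381 - \left(12 - 1 - 132 \left(-1\right)\right)\right) \left(0 - 1988\right) = \left(1381 + \left(12 \left(-11\right) + \left(-12 + 1\right)\right)\right) \left(-1988\right) = \left(1381 - 143\right) \left(-1988\right) = 1238 \left(-1988\right) = -2461144$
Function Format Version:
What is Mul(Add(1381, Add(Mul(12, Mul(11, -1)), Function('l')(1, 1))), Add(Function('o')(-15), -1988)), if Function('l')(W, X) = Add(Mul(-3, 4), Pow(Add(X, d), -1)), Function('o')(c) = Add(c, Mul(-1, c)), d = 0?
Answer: -2461144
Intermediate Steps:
Function('o')(c) = 0
Function('l')(W, X) = Add(-12, Pow(X, -1)) (Function('l')(W, X) = Add(Mul(-3, 4), Pow(Add(X, 0), -1)) = Add(-12, Pow(X, -1)))
Mul(Add(1381, Add(Mul(12, Mul(11, -1)), Function('l')(1, 1))), Add(Function('o')(-15), -1988)) = Mul(Add(1381, Add(Mul(12, Mul(11, -1)), Add(-12, Pow(1, -1)))), Add(0, -1988)) = Mul(Add(1381, Add(Mul(12, -11), Add(-12, 1))), -1988) = Mul(Add(1381, Add(-132, -11)), -1988) = Mul(Add(1381, -143), -1988) = Mul(1238, -1988) = -2461144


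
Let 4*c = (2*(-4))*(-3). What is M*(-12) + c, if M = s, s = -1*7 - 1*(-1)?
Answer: 78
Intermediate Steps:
s = -6 (s = -7 + 1 = -6)
M = -6
c = 6 (c = ((2*(-4))*(-3))/4 = (-8*(-3))/4 = (1/4)*24 = 6)
M*(-12) + c = -6*(-12) + 6 = 72 + 6 = 78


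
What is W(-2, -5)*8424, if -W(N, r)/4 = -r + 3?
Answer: -269568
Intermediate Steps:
W(N, r) = -12 + 4*r (W(N, r) = -4*(-r + 3) = -4*(3 - r) = -12 + 4*r)
W(-2, -5)*8424 = (-12 + 4*(-5))*8424 = (-12 - 20)*8424 = -32*8424 = -269568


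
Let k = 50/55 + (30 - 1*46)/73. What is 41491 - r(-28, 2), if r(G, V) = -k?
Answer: 33317827/803 ≈ 41492.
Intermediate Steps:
k = 554/803 (k = 50*(1/55) + (30 - 46)*(1/73) = 10/11 - 16*1/73 = 10/11 - 16/73 = 554/803 ≈ 0.68991)
r(G, V) = -554/803 (r(G, V) = -1*554/803 = -554/803)
41491 - r(-28, 2) = 41491 - 1*(-554/803) = 41491 + 554/803 = 33317827/803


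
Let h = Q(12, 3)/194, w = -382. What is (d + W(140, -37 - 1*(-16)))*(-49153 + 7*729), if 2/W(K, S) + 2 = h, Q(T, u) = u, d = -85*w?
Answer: -110129951220/77 ≈ -1.4303e+9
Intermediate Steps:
d = 32470 (d = -85*(-382) = 32470)
h = 3/194 ≈ 0.015464
W(K, S) = -388/385 (W(K, S) = 2/(-2 + 3/194) = 2/(-385/194) = 2*(-194/385) = -388/385)
(d + W(140, -37 - 1*(-16)))*(-49153 + 7*729) = (32470 - 388/385)*(-49153 + 7*729) = 12500562*(-49153 + 5103)/385 = (12500562/385)*(-44050) = -110129951220/77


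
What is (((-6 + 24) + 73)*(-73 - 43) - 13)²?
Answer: 111703761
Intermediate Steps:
(((-6 + 24) + 73)*(-73 - 43) - 13)² = ((18 + 73)*(-116) - 13)² = (91*(-116) - 13)² = (-10556 - 13)² = (-10569)² = 111703761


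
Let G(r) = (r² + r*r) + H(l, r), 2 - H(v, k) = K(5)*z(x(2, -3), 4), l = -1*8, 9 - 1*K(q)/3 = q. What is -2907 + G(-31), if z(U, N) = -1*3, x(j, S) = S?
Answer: -947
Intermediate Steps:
K(q) = 27 - 3*q
l = -8
z(U, N) = -3
H(v, k) = 38 (H(v, k) = 2 - (27 - 3*5)*(-3) = 2 - (27 - 15)*(-3) = 2 - 12*(-3) = 2 - 1*(-36) = 2 + 36 = 38)
G(r) = 38 + 2*r² (G(r) = (r² + r*r) + 38 = (r² + r²) + 38 = 2*r² + 38 = 38 + 2*r²)
-2907 + G(-31) = -2907 + (38 + 2*(-31)²) = -2907 + (38 + 2*961) = -2907 + (38 + 1922) = -2907 + 1960 = -947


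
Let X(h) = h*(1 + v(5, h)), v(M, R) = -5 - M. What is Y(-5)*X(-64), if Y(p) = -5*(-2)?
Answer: 5760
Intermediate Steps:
Y(p) = 10
X(h) = -9*h (X(h) = h*(1 + (-5 - 1*5)) = h*(1 + (-5 - 5)) = h*(1 - 10) = h*(-9) = -9*h)
Y(-5)*X(-64) = 10*(-9*(-64)) = 10*576 = 5760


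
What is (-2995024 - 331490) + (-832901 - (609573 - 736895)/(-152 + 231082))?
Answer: -480266789314/115465 ≈ -4.1594e+6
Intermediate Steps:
(-2995024 - 331490) + (-832901 - (609573 - 736895)/(-152 + 231082)) = -3326514 + (-832901 - (-127322)/230930) = -3326514 + (-832901 - 1*(-63661/115465)) = -3326514 + (-832901 + 63661/115465) = -3326514 - 96170850304/115465 = -480266789314/115465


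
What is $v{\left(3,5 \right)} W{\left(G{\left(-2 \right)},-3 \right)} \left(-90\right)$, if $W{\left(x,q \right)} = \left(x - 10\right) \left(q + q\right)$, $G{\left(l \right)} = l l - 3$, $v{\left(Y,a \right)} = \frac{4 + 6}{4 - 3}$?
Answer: $-48600$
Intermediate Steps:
$v{\left(Y,a \right)} = 10$ ($v{\left(Y,a \right)} = \frac{10}{1} = 10 \cdot 1 = 10$)
$G{\left(l \right)} = -3 + l^{2}$ ($G{\left(l \right)} = l^{2} - 3 = -3 + l^{2}$)
$W{\left(x,q \right)} = 2 q \left(-10 + x\right)$ ($W{\left(x,q \right)} = \left(-10 + x\right) 2 q = 2 q \left(-10 + x\right)$)
$v{\left(3,5 \right)} W{\left(G{\left(-2 \right)},-3 \right)} \left(-90\right) = 10 \cdot 2 \left(-3\right) \left(-10 - \left(3 - \left(-2\right)^{2}\right)\right) \left(-90\right) = 10 \cdot 2 \left(-3\right) \left(-10 + \left(-3 + 4\right)\right) \left(-90\right) = 10 \cdot 2 \left(-3\right) \left(-10 + 1\right) \left(-90\right) = 10 \cdot 2 \left(-3\right) \left(-9\right) \left(-90\right) = 10 \cdot 54 \left(-90\right) = 540 \left(-90\right) = -48600$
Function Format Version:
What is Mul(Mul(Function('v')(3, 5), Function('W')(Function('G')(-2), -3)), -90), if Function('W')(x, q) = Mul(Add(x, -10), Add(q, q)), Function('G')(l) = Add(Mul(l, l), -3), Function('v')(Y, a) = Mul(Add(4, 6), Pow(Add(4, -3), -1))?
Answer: -48600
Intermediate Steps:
Function('v')(Y, a) = 10 (Function('v')(Y, a) = Mul(10, Pow(1, -1)) = Mul(10, 1) = 10)
Function('G')(l) = Add(-3, Pow(l, 2)) (Function('G')(l) = Add(Pow(l, 2), -3) = Add(-3, Pow(l, 2)))
Function('W')(x, q) = Mul(2, q, Add(-10, x)) (Function('W')(x, q) = Mul(Add(-10, x), Mul(2, q)) = Mul(2, q, Add(-10, x)))
Mul(Mul(Function('v')(3, 5), Function('W')(Function('G')(-2), -3)), -90) = Mul(Mul(10, Mul(2, -3, Add(-10, Add(-3, Pow(-2, 2))))), -90) = Mul(Mul(10, Mul(2, -3, Add(-10, Add(-3, 4)))), -90) = Mul(Mul(10, Mul(2, -3, Add(-10, 1))), -90) = Mul(Mul(10, Mul(2, -3, -9)), -90) = Mul(Mul(10, 54), -90) = Mul(540, -90) = -48600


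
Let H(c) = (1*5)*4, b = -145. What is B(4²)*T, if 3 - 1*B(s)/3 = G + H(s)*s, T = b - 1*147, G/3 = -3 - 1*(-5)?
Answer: 282948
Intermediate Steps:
G = 6 (G = 3*(-3 - 1*(-5)) = 3*(-3 + 5) = 3*2 = 6)
T = -292 (T = -145 - 1*147 = -145 - 147 = -292)
H(c) = 20 (H(c) = 5*4 = 20)
B(s) = -9 - 60*s (B(s) = 9 - 3*(6 + 20*s) = 9 + (-18 - 60*s) = -9 - 60*s)
B(4²)*T = (-9 - 60*4²)*(-292) = (-9 - 60*16)*(-292) = (-9 - 960)*(-292) = -969*(-292) = 282948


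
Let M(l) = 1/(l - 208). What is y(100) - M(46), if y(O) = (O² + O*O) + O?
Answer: 3256201/162 ≈ 20100.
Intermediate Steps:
y(O) = O + 2*O² (y(O) = (O² + O²) + O = 2*O² + O = O + 2*O²)
M(l) = 1/(-208 + l)
y(100) - M(46) = 100*(1 + 2*100) - 1/(-208 + 46) = 100*(1 + 200) - 1/(-162) = 100*201 - 1*(-1/162) = 20100 + 1/162 = 3256201/162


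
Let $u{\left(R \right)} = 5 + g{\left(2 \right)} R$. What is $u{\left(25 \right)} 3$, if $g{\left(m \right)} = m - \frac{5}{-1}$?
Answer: $540$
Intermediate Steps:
$g{\left(m \right)} = 5 + m$ ($g{\left(m \right)} = m - -5 = m + 5 = 5 + m$)
$u{\left(R \right)} = 5 + 7 R$ ($u{\left(R \right)} = 5 + \left(5 + 2\right) R = 5 + 7 R$)
$u{\left(25 \right)} 3 = \left(5 + 7 \cdot 25\right) 3 = \left(5 + 175\right) 3 = 180 \cdot 3 = 540$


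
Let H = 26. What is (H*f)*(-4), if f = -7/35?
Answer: 104/5 ≈ 20.800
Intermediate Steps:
f = -⅕ (f = -7*1/35 = -⅕ ≈ -0.20000)
(H*f)*(-4) = (26*(-⅕))*(-4) = -26/5*(-4) = 104/5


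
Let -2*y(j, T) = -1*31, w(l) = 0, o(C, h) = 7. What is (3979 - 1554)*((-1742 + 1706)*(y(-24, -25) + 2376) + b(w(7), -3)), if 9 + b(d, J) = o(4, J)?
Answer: -208782800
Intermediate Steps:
b(d, J) = -2 (b(d, J) = -9 + 7 = -2)
y(j, T) = 31/2 (y(j, T) = -(-1)*31/2 = -½*(-31) = 31/2)
(3979 - 1554)*((-1742 + 1706)*(y(-24, -25) + 2376) + b(w(7), -3)) = (3979 - 1554)*((-1742 + 1706)*(31/2 + 2376) - 2) = 2425*(-36*4783/2 - 2) = 2425*(-86094 - 2) = 2425*(-86096) = -208782800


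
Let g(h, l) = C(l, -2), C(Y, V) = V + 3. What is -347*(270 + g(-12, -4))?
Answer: -94037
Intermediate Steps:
C(Y, V) = 3 + V
g(h, l) = 1 (g(h, l) = 3 - 2 = 1)
-347*(270 + g(-12, -4)) = -347*(270 + 1) = -347*271 = -94037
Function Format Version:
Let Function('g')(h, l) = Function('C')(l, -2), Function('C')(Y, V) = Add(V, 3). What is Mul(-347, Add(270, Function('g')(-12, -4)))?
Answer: -94037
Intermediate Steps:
Function('C')(Y, V) = Add(3, V)
Function('g')(h, l) = 1 (Function('g')(h, l) = Add(3, -2) = 1)
Mul(-347, Add(270, Function('g')(-12, -4))) = Mul(-347, Add(270, 1)) = Mul(-347, 271) = -94037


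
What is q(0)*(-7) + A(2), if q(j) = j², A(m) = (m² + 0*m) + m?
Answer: 6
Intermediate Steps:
A(m) = m + m² (A(m) = (m² + 0) + m = m² + m = m + m²)
q(0)*(-7) + A(2) = 0²*(-7) + 2*(1 + 2) = 0*(-7) + 2*3 = 0 + 6 = 6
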